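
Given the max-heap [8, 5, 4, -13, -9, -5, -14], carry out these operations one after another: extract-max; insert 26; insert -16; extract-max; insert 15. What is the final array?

extract-max → returns 8:
  remove root 8; move last element -14 to root → [-14, 5, 4, -13, -9, -5]
  -14 vs larger child 5 at index 1, swap → [5, -14, 4, -13, -9, -5]
  -14 vs larger child -9 at index 4, swap → [5, -9, 4, -13, -14, -5]
insert 26:
  append 26 at index 6 → [5, -9, 4, -13, -14, -5, 26]
  26 > parent 4 at index 2, swap → [5, -9, 26, -13, -14, -5, 4]
  26 > parent 5 at index 0, swap → [26, -9, 5, -13, -14, -5, 4]
insert -16:
  append -16 at index 7 → [26, -9, 5, -13, -14, -5, 4, -16] (no swap needed)
extract-max → returns 26:
  remove root 26; move last element -16 to root → [-16, -9, 5, -13, -14, -5, 4]
  -16 vs larger child 5 at index 2, swap → [5, -9, -16, -13, -14, -5, 4]
  -16 vs larger child 4 at index 6, swap → [5, -9, 4, -13, -14, -5, -16]
insert 15:
  append 15 at index 7 → [5, -9, 4, -13, -14, -5, -16, 15]
  15 > parent -13 at index 3, swap → [5, -9, 4, 15, -14, -5, -16, -13]
  15 > parent -9 at index 1, swap → [5, 15, 4, -9, -14, -5, -16, -13]
  15 > parent 5 at index 0, swap → [15, 5, 4, -9, -14, -5, -16, -13]

[15, 5, 4, -9, -14, -5, -16, -13]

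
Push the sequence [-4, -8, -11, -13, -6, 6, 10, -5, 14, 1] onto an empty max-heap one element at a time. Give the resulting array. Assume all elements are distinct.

Insert -4:
  append -4 at index 0 → [-4] (no swap needed)
Insert -8:
  append -8 at index 1 → [-4, -8] (no swap needed)
Insert -11:
  append -11 at index 2 → [-4, -8, -11] (no swap needed)
Insert -13:
  append -13 at index 3 → [-4, -8, -11, -13] (no swap needed)
Insert -6:
  append -6 at index 4 → [-4, -8, -11, -13, -6]
  -6 > parent -8 at index 1, swap → [-4, -6, -11, -13, -8]
Insert 6:
  append 6 at index 5 → [-4, -6, -11, -13, -8, 6]
  6 > parent -11 at index 2, swap → [-4, -6, 6, -13, -8, -11]
  6 > parent -4 at index 0, swap → [6, -6, -4, -13, -8, -11]
Insert 10:
  append 10 at index 6 → [6, -6, -4, -13, -8, -11, 10]
  10 > parent -4 at index 2, swap → [6, -6, 10, -13, -8, -11, -4]
  10 > parent 6 at index 0, swap → [10, -6, 6, -13, -8, -11, -4]
Insert -5:
  append -5 at index 7 → [10, -6, 6, -13, -8, -11, -4, -5]
  -5 > parent -13 at index 3, swap → [10, -6, 6, -5, -8, -11, -4, -13]
  -5 > parent -6 at index 1, swap → [10, -5, 6, -6, -8, -11, -4, -13]
Insert 14:
  append 14 at index 8 → [10, -5, 6, -6, -8, -11, -4, -13, 14]
  14 > parent -6 at index 3, swap → [10, -5, 6, 14, -8, -11, -4, -13, -6]
  14 > parent -5 at index 1, swap → [10, 14, 6, -5, -8, -11, -4, -13, -6]
  14 > parent 10 at index 0, swap → [14, 10, 6, -5, -8, -11, -4, -13, -6]
Insert 1:
  append 1 at index 9 → [14, 10, 6, -5, -8, -11, -4, -13, -6, 1]
  1 > parent -8 at index 4, swap → [14, 10, 6, -5, 1, -11, -4, -13, -6, -8]

[14, 10, 6, -5, 1, -11, -4, -13, -6, -8]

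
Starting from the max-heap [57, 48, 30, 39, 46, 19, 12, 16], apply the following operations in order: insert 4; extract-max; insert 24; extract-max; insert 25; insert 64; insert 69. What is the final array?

insert 4:
  append 4 at index 8 → [57, 48, 30, 39, 46, 19, 12, 16, 4] (no swap needed)
extract-max → returns 57:
  remove root 57; move last element 4 to root → [4, 48, 30, 39, 46, 19, 12, 16]
  4 vs larger child 48 at index 1, swap → [48, 4, 30, 39, 46, 19, 12, 16]
  4 vs larger child 46 at index 4, swap → [48, 46, 30, 39, 4, 19, 12, 16]
insert 24:
  append 24 at index 8 → [48, 46, 30, 39, 4, 19, 12, 16, 24] (no swap needed)
extract-max → returns 48:
  remove root 48; move last element 24 to root → [24, 46, 30, 39, 4, 19, 12, 16]
  24 vs larger child 46 at index 1, swap → [46, 24, 30, 39, 4, 19, 12, 16]
  24 vs larger child 39 at index 3, swap → [46, 39, 30, 24, 4, 19, 12, 16]
insert 25:
  append 25 at index 8 → [46, 39, 30, 24, 4, 19, 12, 16, 25]
  25 > parent 24 at index 3, swap → [46, 39, 30, 25, 4, 19, 12, 16, 24]
insert 64:
  append 64 at index 9 → [46, 39, 30, 25, 4, 19, 12, 16, 24, 64]
  64 > parent 4 at index 4, swap → [46, 39, 30, 25, 64, 19, 12, 16, 24, 4]
  64 > parent 39 at index 1, swap → [46, 64, 30, 25, 39, 19, 12, 16, 24, 4]
  64 > parent 46 at index 0, swap → [64, 46, 30, 25, 39, 19, 12, 16, 24, 4]
insert 69:
  append 69 at index 10 → [64, 46, 30, 25, 39, 19, 12, 16, 24, 4, 69]
  69 > parent 39 at index 4, swap → [64, 46, 30, 25, 69, 19, 12, 16, 24, 4, 39]
  69 > parent 46 at index 1, swap → [64, 69, 30, 25, 46, 19, 12, 16, 24, 4, 39]
  69 > parent 64 at index 0, swap → [69, 64, 30, 25, 46, 19, 12, 16, 24, 4, 39]

[69, 64, 30, 25, 46, 19, 12, 16, 24, 4, 39]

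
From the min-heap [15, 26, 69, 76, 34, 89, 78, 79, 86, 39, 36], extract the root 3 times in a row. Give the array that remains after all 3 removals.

extract-min #1 returns 15:
  remove root 15; move last element 36 to root → [36, 26, 69, 76, 34, 89, 78, 79, 86, 39]
  36 vs smaller child 26 at index 1, swap → [26, 36, 69, 76, 34, 89, 78, 79, 86, 39]
  36 vs smaller child 34 at index 4, swap → [26, 34, 69, 76, 36, 89, 78, 79, 86, 39]
extract-min #2 returns 26:
  remove root 26; move last element 39 to root → [39, 34, 69, 76, 36, 89, 78, 79, 86]
  39 vs smaller child 34 at index 1, swap → [34, 39, 69, 76, 36, 89, 78, 79, 86]
  39 vs smaller child 36 at index 4, swap → [34, 36, 69, 76, 39, 89, 78, 79, 86]
extract-min #3 returns 34:
  remove root 34; move last element 86 to root → [86, 36, 69, 76, 39, 89, 78, 79]
  86 vs smaller child 36 at index 1, swap → [36, 86, 69, 76, 39, 89, 78, 79]
  86 vs smaller child 39 at index 4, swap → [36, 39, 69, 76, 86, 89, 78, 79]

[36, 39, 69, 76, 86, 89, 78, 79]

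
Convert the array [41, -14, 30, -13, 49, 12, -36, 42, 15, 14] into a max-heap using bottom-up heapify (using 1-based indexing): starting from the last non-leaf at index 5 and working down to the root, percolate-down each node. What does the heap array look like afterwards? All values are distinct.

[49, 42, 30, 41, 14, 12, -36, -13, 15, -14]

sift down from index 5: already satisfies heap property
sift down from index 4:
  -13 vs larger child 42 at index 8, swap → [41, -14, 30, 42, 49, 12, -36, -13, 15, 14]
sift down from index 3: already satisfies heap property
sift down from index 2:
  -14 vs larger child 49 at index 5, swap → [41, 49, 30, 42, -14, 12, -36, -13, 15, 14]
  -14 vs only child 14 at index 10, swap → [41, 49, 30, 42, 14, 12, -36, -13, 15, -14]
sift down from index 1:
  41 vs larger child 49 at index 2, swap → [49, 41, 30, 42, 14, 12, -36, -13, 15, -14]
  41 vs larger child 42 at index 4, swap → [49, 42, 30, 41, 14, 12, -36, -13, 15, -14]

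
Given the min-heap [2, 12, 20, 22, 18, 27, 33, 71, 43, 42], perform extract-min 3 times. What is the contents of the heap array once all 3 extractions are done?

[20, 22, 27, 43, 42, 71, 33]

extract-min #1 returns 2:
  remove root 2; move last element 42 to root → [42, 12, 20, 22, 18, 27, 33, 71, 43]
  42 vs smaller child 12 at index 1, swap → [12, 42, 20, 22, 18, 27, 33, 71, 43]
  42 vs smaller child 18 at index 4, swap → [12, 18, 20, 22, 42, 27, 33, 71, 43]
extract-min #2 returns 12:
  remove root 12; move last element 43 to root → [43, 18, 20, 22, 42, 27, 33, 71]
  43 vs smaller child 18 at index 1, swap → [18, 43, 20, 22, 42, 27, 33, 71]
  43 vs smaller child 22 at index 3, swap → [18, 22, 20, 43, 42, 27, 33, 71]
extract-min #3 returns 18:
  remove root 18; move last element 71 to root → [71, 22, 20, 43, 42, 27, 33]
  71 vs smaller child 20 at index 2, swap → [20, 22, 71, 43, 42, 27, 33]
  71 vs smaller child 27 at index 5, swap → [20, 22, 27, 43, 42, 71, 33]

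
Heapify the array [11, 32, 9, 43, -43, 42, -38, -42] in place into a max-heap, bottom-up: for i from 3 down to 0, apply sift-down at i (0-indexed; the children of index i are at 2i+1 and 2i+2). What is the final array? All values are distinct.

sift down from index 3: already satisfies heap property
sift down from index 2:
  9 vs larger child 42 at index 5, swap → [11, 32, 42, 43, -43, 9, -38, -42]
sift down from index 1:
  32 vs larger child 43 at index 3, swap → [11, 43, 42, 32, -43, 9, -38, -42]
sift down from index 0:
  11 vs larger child 43 at index 1, swap → [43, 11, 42, 32, -43, 9, -38, -42]
  11 vs larger child 32 at index 3, swap → [43, 32, 42, 11, -43, 9, -38, -42]

[43, 32, 42, 11, -43, 9, -38, -42]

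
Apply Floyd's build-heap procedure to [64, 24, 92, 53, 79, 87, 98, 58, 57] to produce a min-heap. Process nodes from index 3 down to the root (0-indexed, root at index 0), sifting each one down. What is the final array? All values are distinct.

sift down from index 3: already satisfies heap property
sift down from index 2:
  92 vs smaller child 87 at index 5, swap → [64, 24, 87, 53, 79, 92, 98, 58, 57]
sift down from index 1: already satisfies heap property
sift down from index 0:
  64 vs smaller child 24 at index 1, swap → [24, 64, 87, 53, 79, 92, 98, 58, 57]
  64 vs smaller child 53 at index 3, swap → [24, 53, 87, 64, 79, 92, 98, 58, 57]
  64 vs smaller child 57 at index 8, swap → [24, 53, 87, 57, 79, 92, 98, 58, 64]

[24, 53, 87, 57, 79, 92, 98, 58, 64]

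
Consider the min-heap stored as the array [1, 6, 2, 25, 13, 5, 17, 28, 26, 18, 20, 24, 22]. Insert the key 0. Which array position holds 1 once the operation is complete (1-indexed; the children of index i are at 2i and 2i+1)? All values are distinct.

append 0 at index 14 → [1, 6, 2, 25, 13, 5, 17, 28, 26, 18, 20, 24, 22, 0]
0 < parent 17 at index 7, swap → [1, 6, 2, 25, 13, 5, 0, 28, 26, 18, 20, 24, 22, 17]
0 < parent 2 at index 3, swap → [1, 6, 0, 25, 13, 5, 2, 28, 26, 18, 20, 24, 22, 17]
0 < parent 1 at index 1, swap → [0, 6, 1, 25, 13, 5, 2, 28, 26, 18, 20, 24, 22, 17]
resulting array: [0, 6, 1, 25, 13, 5, 2, 28, 26, 18, 20, 24, 22, 17]

3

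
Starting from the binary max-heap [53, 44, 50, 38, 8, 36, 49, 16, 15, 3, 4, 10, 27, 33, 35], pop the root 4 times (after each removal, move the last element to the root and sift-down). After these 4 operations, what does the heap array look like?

extract-max #1 returns 53:
  remove root 53; move last element 35 to root → [35, 44, 50, 38, 8, 36, 49, 16, 15, 3, 4, 10, 27, 33]
  35 vs larger child 50 at index 2, swap → [50, 44, 35, 38, 8, 36, 49, 16, 15, 3, 4, 10, 27, 33]
  35 vs larger child 49 at index 6, swap → [50, 44, 49, 38, 8, 36, 35, 16, 15, 3, 4, 10, 27, 33]
extract-max #2 returns 50:
  remove root 50; move last element 33 to root → [33, 44, 49, 38, 8, 36, 35, 16, 15, 3, 4, 10, 27]
  33 vs larger child 49 at index 2, swap → [49, 44, 33, 38, 8, 36, 35, 16, 15, 3, 4, 10, 27]
  33 vs larger child 36 at index 5, swap → [49, 44, 36, 38, 8, 33, 35, 16, 15, 3, 4, 10, 27]
extract-max #3 returns 49:
  remove root 49; move last element 27 to root → [27, 44, 36, 38, 8, 33, 35, 16, 15, 3, 4, 10]
  27 vs larger child 44 at index 1, swap → [44, 27, 36, 38, 8, 33, 35, 16, 15, 3, 4, 10]
  27 vs larger child 38 at index 3, swap → [44, 38, 36, 27, 8, 33, 35, 16, 15, 3, 4, 10]
extract-max #4 returns 44:
  remove root 44; move last element 10 to root → [10, 38, 36, 27, 8, 33, 35, 16, 15, 3, 4]
  10 vs larger child 38 at index 1, swap → [38, 10, 36, 27, 8, 33, 35, 16, 15, 3, 4]
  10 vs larger child 27 at index 3, swap → [38, 27, 36, 10, 8, 33, 35, 16, 15, 3, 4]
  10 vs larger child 16 at index 7, swap → [38, 27, 36, 16, 8, 33, 35, 10, 15, 3, 4]

[38, 27, 36, 16, 8, 33, 35, 10, 15, 3, 4]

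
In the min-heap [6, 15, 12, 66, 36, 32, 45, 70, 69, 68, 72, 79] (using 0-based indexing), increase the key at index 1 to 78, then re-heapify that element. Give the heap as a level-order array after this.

[6, 36, 12, 66, 68, 32, 45, 70, 69, 78, 72, 79]

set index 1 from 15 to 78 → [6, 78, 12, 66, 36, 32, 45, 70, 69, 68, 72, 79]
78 vs smaller child 36 at index 4, swap → [6, 36, 12, 66, 78, 32, 45, 70, 69, 68, 72, 79]
78 vs smaller child 68 at index 9, swap → [6, 36, 12, 66, 68, 32, 45, 70, 69, 78, 72, 79]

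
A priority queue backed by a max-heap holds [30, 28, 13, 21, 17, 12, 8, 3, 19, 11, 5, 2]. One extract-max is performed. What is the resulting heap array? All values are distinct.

remove root 30; move last element 2 to root → [2, 28, 13, 21, 17, 12, 8, 3, 19, 11, 5]
2 vs larger child 28 at index 1, swap → [28, 2, 13, 21, 17, 12, 8, 3, 19, 11, 5]
2 vs larger child 21 at index 3, swap → [28, 21, 13, 2, 17, 12, 8, 3, 19, 11, 5]
2 vs larger child 19 at index 8, swap → [28, 21, 13, 19, 17, 12, 8, 3, 2, 11, 5]

[28, 21, 13, 19, 17, 12, 8, 3, 2, 11, 5]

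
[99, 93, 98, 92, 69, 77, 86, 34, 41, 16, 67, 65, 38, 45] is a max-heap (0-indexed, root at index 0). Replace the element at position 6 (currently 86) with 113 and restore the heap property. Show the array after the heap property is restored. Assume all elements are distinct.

set index 6 from 86 to 113 → [99, 93, 98, 92, 69, 77, 113, 34, 41, 16, 67, 65, 38, 45]
113 > parent 98 at index 2, swap → [99, 93, 113, 92, 69, 77, 98, 34, 41, 16, 67, 65, 38, 45]
113 > parent 99 at index 0, swap → [113, 93, 99, 92, 69, 77, 98, 34, 41, 16, 67, 65, 38, 45]

[113, 93, 99, 92, 69, 77, 98, 34, 41, 16, 67, 65, 38, 45]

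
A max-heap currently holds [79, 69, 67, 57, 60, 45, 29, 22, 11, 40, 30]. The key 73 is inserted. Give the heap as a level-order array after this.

append 73 at index 11 → [79, 69, 67, 57, 60, 45, 29, 22, 11, 40, 30, 73]
73 > parent 45 at index 5, swap → [79, 69, 67, 57, 60, 73, 29, 22, 11, 40, 30, 45]
73 > parent 67 at index 2, swap → [79, 69, 73, 57, 60, 67, 29, 22, 11, 40, 30, 45]

[79, 69, 73, 57, 60, 67, 29, 22, 11, 40, 30, 45]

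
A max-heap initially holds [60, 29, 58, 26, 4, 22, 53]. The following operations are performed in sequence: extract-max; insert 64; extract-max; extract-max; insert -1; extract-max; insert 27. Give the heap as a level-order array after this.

extract-max → returns 60:
  remove root 60; move last element 53 to root → [53, 29, 58, 26, 4, 22]
  53 vs larger child 58 at index 2, swap → [58, 29, 53, 26, 4, 22]
insert 64:
  append 64 at index 6 → [58, 29, 53, 26, 4, 22, 64]
  64 > parent 53 at index 2, swap → [58, 29, 64, 26, 4, 22, 53]
  64 > parent 58 at index 0, swap → [64, 29, 58, 26, 4, 22, 53]
extract-max → returns 64:
  remove root 64; move last element 53 to root → [53, 29, 58, 26, 4, 22]
  53 vs larger child 58 at index 2, swap → [58, 29, 53, 26, 4, 22]
extract-max → returns 58:
  remove root 58; move last element 22 to root → [22, 29, 53, 26, 4]
  22 vs larger child 53 at index 2, swap → [53, 29, 22, 26, 4]
insert -1:
  append -1 at index 5 → [53, 29, 22, 26, 4, -1] (no swap needed)
extract-max → returns 53:
  remove root 53; move last element -1 to root → [-1, 29, 22, 26, 4]
  -1 vs larger child 29 at index 1, swap → [29, -1, 22, 26, 4]
  -1 vs larger child 26 at index 3, swap → [29, 26, 22, -1, 4]
insert 27:
  append 27 at index 5 → [29, 26, 22, -1, 4, 27]
  27 > parent 22 at index 2, swap → [29, 26, 27, -1, 4, 22]

[29, 26, 27, -1, 4, 22]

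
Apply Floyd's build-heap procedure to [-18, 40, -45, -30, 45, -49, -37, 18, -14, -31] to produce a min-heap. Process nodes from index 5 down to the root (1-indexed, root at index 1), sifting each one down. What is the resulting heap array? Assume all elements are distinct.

sift down from index 5:
  45 vs only child -31 at index 10, swap → [-18, 40, -45, -30, -31, -49, -37, 18, -14, 45]
sift down from index 4: already satisfies heap property
sift down from index 3:
  -45 vs smaller child -49 at index 6, swap → [-18, 40, -49, -30, -31, -45, -37, 18, -14, 45]
sift down from index 2:
  40 vs smaller child -31 at index 5, swap → [-18, -31, -49, -30, 40, -45, -37, 18, -14, 45]
sift down from index 1:
  -18 vs smaller child -49 at index 3, swap → [-49, -31, -18, -30, 40, -45, -37, 18, -14, 45]
  -18 vs smaller child -45 at index 6, swap → [-49, -31, -45, -30, 40, -18, -37, 18, -14, 45]

[-49, -31, -45, -30, 40, -18, -37, 18, -14, 45]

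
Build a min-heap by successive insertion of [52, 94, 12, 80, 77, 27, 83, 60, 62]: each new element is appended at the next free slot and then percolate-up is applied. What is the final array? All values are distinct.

[12, 60, 27, 62, 80, 52, 83, 94, 77]

Insert 52:
  append 52 at index 0 → [52] (no swap needed)
Insert 94:
  append 94 at index 1 → [52, 94] (no swap needed)
Insert 12:
  append 12 at index 2 → [52, 94, 12]
  12 < parent 52 at index 0, swap → [12, 94, 52]
Insert 80:
  append 80 at index 3 → [12, 94, 52, 80]
  80 < parent 94 at index 1, swap → [12, 80, 52, 94]
Insert 77:
  append 77 at index 4 → [12, 80, 52, 94, 77]
  77 < parent 80 at index 1, swap → [12, 77, 52, 94, 80]
Insert 27:
  append 27 at index 5 → [12, 77, 52, 94, 80, 27]
  27 < parent 52 at index 2, swap → [12, 77, 27, 94, 80, 52]
Insert 83:
  append 83 at index 6 → [12, 77, 27, 94, 80, 52, 83] (no swap needed)
Insert 60:
  append 60 at index 7 → [12, 77, 27, 94, 80, 52, 83, 60]
  60 < parent 94 at index 3, swap → [12, 77, 27, 60, 80, 52, 83, 94]
  60 < parent 77 at index 1, swap → [12, 60, 27, 77, 80, 52, 83, 94]
Insert 62:
  append 62 at index 8 → [12, 60, 27, 77, 80, 52, 83, 94, 62]
  62 < parent 77 at index 3, swap → [12, 60, 27, 62, 80, 52, 83, 94, 77]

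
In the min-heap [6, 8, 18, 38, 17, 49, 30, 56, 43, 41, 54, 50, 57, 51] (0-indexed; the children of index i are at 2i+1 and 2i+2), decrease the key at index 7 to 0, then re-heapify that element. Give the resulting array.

set index 7 from 56 to 0 → [6, 8, 18, 38, 17, 49, 30, 0, 43, 41, 54, 50, 57, 51]
0 < parent 38 at index 3, swap → [6, 8, 18, 0, 17, 49, 30, 38, 43, 41, 54, 50, 57, 51]
0 < parent 8 at index 1, swap → [6, 0, 18, 8, 17, 49, 30, 38, 43, 41, 54, 50, 57, 51]
0 < parent 6 at index 0, swap → [0, 6, 18, 8, 17, 49, 30, 38, 43, 41, 54, 50, 57, 51]

[0, 6, 18, 8, 17, 49, 30, 38, 43, 41, 54, 50, 57, 51]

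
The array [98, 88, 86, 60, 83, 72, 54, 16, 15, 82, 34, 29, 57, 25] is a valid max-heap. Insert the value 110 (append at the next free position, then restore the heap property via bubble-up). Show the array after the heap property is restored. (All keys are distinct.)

[110, 88, 98, 60, 83, 72, 86, 16, 15, 82, 34, 29, 57, 25, 54]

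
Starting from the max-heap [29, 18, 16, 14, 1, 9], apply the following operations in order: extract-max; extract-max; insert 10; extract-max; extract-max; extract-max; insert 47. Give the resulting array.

[47, 1, 9]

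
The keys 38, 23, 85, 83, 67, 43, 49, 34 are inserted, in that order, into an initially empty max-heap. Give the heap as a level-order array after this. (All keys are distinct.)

Insert 38:
  append 38 at index 0 → [38] (no swap needed)
Insert 23:
  append 23 at index 1 → [38, 23] (no swap needed)
Insert 85:
  append 85 at index 2 → [38, 23, 85]
  85 > parent 38 at index 0, swap → [85, 23, 38]
Insert 83:
  append 83 at index 3 → [85, 23, 38, 83]
  83 > parent 23 at index 1, swap → [85, 83, 38, 23]
Insert 67:
  append 67 at index 4 → [85, 83, 38, 23, 67] (no swap needed)
Insert 43:
  append 43 at index 5 → [85, 83, 38, 23, 67, 43]
  43 > parent 38 at index 2, swap → [85, 83, 43, 23, 67, 38]
Insert 49:
  append 49 at index 6 → [85, 83, 43, 23, 67, 38, 49]
  49 > parent 43 at index 2, swap → [85, 83, 49, 23, 67, 38, 43]
Insert 34:
  append 34 at index 7 → [85, 83, 49, 23, 67, 38, 43, 34]
  34 > parent 23 at index 3, swap → [85, 83, 49, 34, 67, 38, 43, 23]

[85, 83, 49, 34, 67, 38, 43, 23]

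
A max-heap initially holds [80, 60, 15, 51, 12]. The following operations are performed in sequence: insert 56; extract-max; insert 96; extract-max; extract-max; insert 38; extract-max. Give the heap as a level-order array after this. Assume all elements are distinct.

insert 56:
  append 56 at index 5 → [80, 60, 15, 51, 12, 56]
  56 > parent 15 at index 2, swap → [80, 60, 56, 51, 12, 15]
extract-max → returns 80:
  remove root 80; move last element 15 to root → [15, 60, 56, 51, 12]
  15 vs larger child 60 at index 1, swap → [60, 15, 56, 51, 12]
  15 vs larger child 51 at index 3, swap → [60, 51, 56, 15, 12]
insert 96:
  append 96 at index 5 → [60, 51, 56, 15, 12, 96]
  96 > parent 56 at index 2, swap → [60, 51, 96, 15, 12, 56]
  96 > parent 60 at index 0, swap → [96, 51, 60, 15, 12, 56]
extract-max → returns 96:
  remove root 96; move last element 56 to root → [56, 51, 60, 15, 12]
  56 vs larger child 60 at index 2, swap → [60, 51, 56, 15, 12]
extract-max → returns 60:
  remove root 60; move last element 12 to root → [12, 51, 56, 15]
  12 vs larger child 56 at index 2, swap → [56, 51, 12, 15]
insert 38:
  append 38 at index 4 → [56, 51, 12, 15, 38] (no swap needed)
extract-max → returns 56:
  remove root 56; move last element 38 to root → [38, 51, 12, 15]
  38 vs larger child 51 at index 1, swap → [51, 38, 12, 15]

[51, 38, 12, 15]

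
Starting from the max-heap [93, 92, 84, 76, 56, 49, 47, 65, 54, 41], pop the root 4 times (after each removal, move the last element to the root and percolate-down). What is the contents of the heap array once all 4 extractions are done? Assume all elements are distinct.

[65, 56, 54, 41, 47, 49]

extract-max #1 returns 93:
  remove root 93; move last element 41 to root → [41, 92, 84, 76, 56, 49, 47, 65, 54]
  41 vs larger child 92 at index 1, swap → [92, 41, 84, 76, 56, 49, 47, 65, 54]
  41 vs larger child 76 at index 3, swap → [92, 76, 84, 41, 56, 49, 47, 65, 54]
  41 vs larger child 65 at index 7, swap → [92, 76, 84, 65, 56, 49, 47, 41, 54]
extract-max #2 returns 92:
  remove root 92; move last element 54 to root → [54, 76, 84, 65, 56, 49, 47, 41]
  54 vs larger child 84 at index 2, swap → [84, 76, 54, 65, 56, 49, 47, 41]
extract-max #3 returns 84:
  remove root 84; move last element 41 to root → [41, 76, 54, 65, 56, 49, 47]
  41 vs larger child 76 at index 1, swap → [76, 41, 54, 65, 56, 49, 47]
  41 vs larger child 65 at index 3, swap → [76, 65, 54, 41, 56, 49, 47]
extract-max #4 returns 76:
  remove root 76; move last element 47 to root → [47, 65, 54, 41, 56, 49]
  47 vs larger child 65 at index 1, swap → [65, 47, 54, 41, 56, 49]
  47 vs larger child 56 at index 4, swap → [65, 56, 54, 41, 47, 49]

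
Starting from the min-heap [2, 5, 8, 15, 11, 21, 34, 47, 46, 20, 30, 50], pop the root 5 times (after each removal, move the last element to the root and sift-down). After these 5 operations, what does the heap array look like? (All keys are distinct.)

[20, 46, 21, 47, 50, 30, 34]

extract-min #1 returns 2:
  remove root 2; move last element 50 to root → [50, 5, 8, 15, 11, 21, 34, 47, 46, 20, 30]
  50 vs smaller child 5 at index 1, swap → [5, 50, 8, 15, 11, 21, 34, 47, 46, 20, 30]
  50 vs smaller child 11 at index 4, swap → [5, 11, 8, 15, 50, 21, 34, 47, 46, 20, 30]
  50 vs smaller child 20 at index 9, swap → [5, 11, 8, 15, 20, 21, 34, 47, 46, 50, 30]
extract-min #2 returns 5:
  remove root 5; move last element 30 to root → [30, 11, 8, 15, 20, 21, 34, 47, 46, 50]
  30 vs smaller child 8 at index 2, swap → [8, 11, 30, 15, 20, 21, 34, 47, 46, 50]
  30 vs smaller child 21 at index 5, swap → [8, 11, 21, 15, 20, 30, 34, 47, 46, 50]
extract-min #3 returns 8:
  remove root 8; move last element 50 to root → [50, 11, 21, 15, 20, 30, 34, 47, 46]
  50 vs smaller child 11 at index 1, swap → [11, 50, 21, 15, 20, 30, 34, 47, 46]
  50 vs smaller child 15 at index 3, swap → [11, 15, 21, 50, 20, 30, 34, 47, 46]
  50 vs smaller child 46 at index 8, swap → [11, 15, 21, 46, 20, 30, 34, 47, 50]
extract-min #4 returns 11:
  remove root 11; move last element 50 to root → [50, 15, 21, 46, 20, 30, 34, 47]
  50 vs smaller child 15 at index 1, swap → [15, 50, 21, 46, 20, 30, 34, 47]
  50 vs smaller child 20 at index 4, swap → [15, 20, 21, 46, 50, 30, 34, 47]
extract-min #5 returns 15:
  remove root 15; move last element 47 to root → [47, 20, 21, 46, 50, 30, 34]
  47 vs smaller child 20 at index 1, swap → [20, 47, 21, 46, 50, 30, 34]
  47 vs smaller child 46 at index 3, swap → [20, 46, 21, 47, 50, 30, 34]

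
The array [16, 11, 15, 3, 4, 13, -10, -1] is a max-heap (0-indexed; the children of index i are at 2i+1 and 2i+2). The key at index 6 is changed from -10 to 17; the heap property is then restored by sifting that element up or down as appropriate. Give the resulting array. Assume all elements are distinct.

[17, 11, 16, 3, 4, 13, 15, -1]

set index 6 from -10 to 17 → [16, 11, 15, 3, 4, 13, 17, -1]
17 > parent 15 at index 2, swap → [16, 11, 17, 3, 4, 13, 15, -1]
17 > parent 16 at index 0, swap → [17, 11, 16, 3, 4, 13, 15, -1]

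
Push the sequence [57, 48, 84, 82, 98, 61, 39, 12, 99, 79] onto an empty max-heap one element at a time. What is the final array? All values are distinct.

Insert 57:
  append 57 at index 0 → [57] (no swap needed)
Insert 48:
  append 48 at index 1 → [57, 48] (no swap needed)
Insert 84:
  append 84 at index 2 → [57, 48, 84]
  84 > parent 57 at index 0, swap → [84, 48, 57]
Insert 82:
  append 82 at index 3 → [84, 48, 57, 82]
  82 > parent 48 at index 1, swap → [84, 82, 57, 48]
Insert 98:
  append 98 at index 4 → [84, 82, 57, 48, 98]
  98 > parent 82 at index 1, swap → [84, 98, 57, 48, 82]
  98 > parent 84 at index 0, swap → [98, 84, 57, 48, 82]
Insert 61:
  append 61 at index 5 → [98, 84, 57, 48, 82, 61]
  61 > parent 57 at index 2, swap → [98, 84, 61, 48, 82, 57]
Insert 39:
  append 39 at index 6 → [98, 84, 61, 48, 82, 57, 39] (no swap needed)
Insert 12:
  append 12 at index 7 → [98, 84, 61, 48, 82, 57, 39, 12] (no swap needed)
Insert 99:
  append 99 at index 8 → [98, 84, 61, 48, 82, 57, 39, 12, 99]
  99 > parent 48 at index 3, swap → [98, 84, 61, 99, 82, 57, 39, 12, 48]
  99 > parent 84 at index 1, swap → [98, 99, 61, 84, 82, 57, 39, 12, 48]
  99 > parent 98 at index 0, swap → [99, 98, 61, 84, 82, 57, 39, 12, 48]
Insert 79:
  append 79 at index 9 → [99, 98, 61, 84, 82, 57, 39, 12, 48, 79] (no swap needed)

[99, 98, 61, 84, 82, 57, 39, 12, 48, 79]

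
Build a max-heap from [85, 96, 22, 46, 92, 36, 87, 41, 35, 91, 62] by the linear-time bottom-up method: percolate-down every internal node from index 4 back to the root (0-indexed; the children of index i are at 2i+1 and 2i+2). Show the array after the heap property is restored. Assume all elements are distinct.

[96, 92, 87, 46, 91, 36, 22, 41, 35, 85, 62]

sift down from index 4: already satisfies heap property
sift down from index 3: already satisfies heap property
sift down from index 2:
  22 vs larger child 87 at index 6, swap → [85, 96, 87, 46, 92, 36, 22, 41, 35, 91, 62]
sift down from index 1: already satisfies heap property
sift down from index 0:
  85 vs larger child 96 at index 1, swap → [96, 85, 87, 46, 92, 36, 22, 41, 35, 91, 62]
  85 vs larger child 92 at index 4, swap → [96, 92, 87, 46, 85, 36, 22, 41, 35, 91, 62]
  85 vs larger child 91 at index 9, swap → [96, 92, 87, 46, 91, 36, 22, 41, 35, 85, 62]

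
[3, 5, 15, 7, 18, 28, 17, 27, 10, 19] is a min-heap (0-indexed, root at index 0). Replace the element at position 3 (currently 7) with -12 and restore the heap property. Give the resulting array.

set index 3 from 7 to -12 → [3, 5, 15, -12, 18, 28, 17, 27, 10, 19]
-12 < parent 5 at index 1, swap → [3, -12, 15, 5, 18, 28, 17, 27, 10, 19]
-12 < parent 3 at index 0, swap → [-12, 3, 15, 5, 18, 28, 17, 27, 10, 19]

[-12, 3, 15, 5, 18, 28, 17, 27, 10, 19]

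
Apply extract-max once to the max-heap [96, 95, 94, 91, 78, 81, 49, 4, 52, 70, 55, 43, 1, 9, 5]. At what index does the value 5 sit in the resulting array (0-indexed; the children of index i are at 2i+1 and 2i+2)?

8

remove root 96; move last element 5 to root → [5, 95, 94, 91, 78, 81, 49, 4, 52, 70, 55, 43, 1, 9]
5 vs larger child 95 at index 1, swap → [95, 5, 94, 91, 78, 81, 49, 4, 52, 70, 55, 43, 1, 9]
5 vs larger child 91 at index 3, swap → [95, 91, 94, 5, 78, 81, 49, 4, 52, 70, 55, 43, 1, 9]
5 vs larger child 52 at index 8, swap → [95, 91, 94, 52, 78, 81, 49, 4, 5, 70, 55, 43, 1, 9]
resulting array: [95, 91, 94, 52, 78, 81, 49, 4, 5, 70, 55, 43, 1, 9]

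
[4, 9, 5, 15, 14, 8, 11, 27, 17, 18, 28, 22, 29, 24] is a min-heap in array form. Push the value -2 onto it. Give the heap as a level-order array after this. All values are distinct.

append -2 at index 14 → [4, 9, 5, 15, 14, 8, 11, 27, 17, 18, 28, 22, 29, 24, -2]
-2 < parent 11 at index 6, swap → [4, 9, 5, 15, 14, 8, -2, 27, 17, 18, 28, 22, 29, 24, 11]
-2 < parent 5 at index 2, swap → [4, 9, -2, 15, 14, 8, 5, 27, 17, 18, 28, 22, 29, 24, 11]
-2 < parent 4 at index 0, swap → [-2, 9, 4, 15, 14, 8, 5, 27, 17, 18, 28, 22, 29, 24, 11]

[-2, 9, 4, 15, 14, 8, 5, 27, 17, 18, 28, 22, 29, 24, 11]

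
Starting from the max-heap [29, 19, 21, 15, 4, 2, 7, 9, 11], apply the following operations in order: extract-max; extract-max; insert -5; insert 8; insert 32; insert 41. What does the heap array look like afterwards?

[41, 32, 11, 9, 19, 2, 7, -5, 8, 4, 15]

extract-max → returns 29:
  remove root 29; move last element 11 to root → [11, 19, 21, 15, 4, 2, 7, 9]
  11 vs larger child 21 at index 2, swap → [21, 19, 11, 15, 4, 2, 7, 9]
extract-max → returns 21:
  remove root 21; move last element 9 to root → [9, 19, 11, 15, 4, 2, 7]
  9 vs larger child 19 at index 1, swap → [19, 9, 11, 15, 4, 2, 7]
  9 vs larger child 15 at index 3, swap → [19, 15, 11, 9, 4, 2, 7]
insert -5:
  append -5 at index 7 → [19, 15, 11, 9, 4, 2, 7, -5] (no swap needed)
insert 8:
  append 8 at index 8 → [19, 15, 11, 9, 4, 2, 7, -5, 8] (no swap needed)
insert 32:
  append 32 at index 9 → [19, 15, 11, 9, 4, 2, 7, -5, 8, 32]
  32 > parent 4 at index 4, swap → [19, 15, 11, 9, 32, 2, 7, -5, 8, 4]
  32 > parent 15 at index 1, swap → [19, 32, 11, 9, 15, 2, 7, -5, 8, 4]
  32 > parent 19 at index 0, swap → [32, 19, 11, 9, 15, 2, 7, -5, 8, 4]
insert 41:
  append 41 at index 10 → [32, 19, 11, 9, 15, 2, 7, -5, 8, 4, 41]
  41 > parent 15 at index 4, swap → [32, 19, 11, 9, 41, 2, 7, -5, 8, 4, 15]
  41 > parent 19 at index 1, swap → [32, 41, 11, 9, 19, 2, 7, -5, 8, 4, 15]
  41 > parent 32 at index 0, swap → [41, 32, 11, 9, 19, 2, 7, -5, 8, 4, 15]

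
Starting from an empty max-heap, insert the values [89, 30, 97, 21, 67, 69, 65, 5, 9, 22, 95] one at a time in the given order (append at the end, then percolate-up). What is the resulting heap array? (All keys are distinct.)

[97, 95, 89, 21, 67, 69, 65, 5, 9, 22, 30]

Insert 89:
  append 89 at index 0 → [89] (no swap needed)
Insert 30:
  append 30 at index 1 → [89, 30] (no swap needed)
Insert 97:
  append 97 at index 2 → [89, 30, 97]
  97 > parent 89 at index 0, swap → [97, 30, 89]
Insert 21:
  append 21 at index 3 → [97, 30, 89, 21] (no swap needed)
Insert 67:
  append 67 at index 4 → [97, 30, 89, 21, 67]
  67 > parent 30 at index 1, swap → [97, 67, 89, 21, 30]
Insert 69:
  append 69 at index 5 → [97, 67, 89, 21, 30, 69] (no swap needed)
Insert 65:
  append 65 at index 6 → [97, 67, 89, 21, 30, 69, 65] (no swap needed)
Insert 5:
  append 5 at index 7 → [97, 67, 89, 21, 30, 69, 65, 5] (no swap needed)
Insert 9:
  append 9 at index 8 → [97, 67, 89, 21, 30, 69, 65, 5, 9] (no swap needed)
Insert 22:
  append 22 at index 9 → [97, 67, 89, 21, 30, 69, 65, 5, 9, 22] (no swap needed)
Insert 95:
  append 95 at index 10 → [97, 67, 89, 21, 30, 69, 65, 5, 9, 22, 95]
  95 > parent 30 at index 4, swap → [97, 67, 89, 21, 95, 69, 65, 5, 9, 22, 30]
  95 > parent 67 at index 1, swap → [97, 95, 89, 21, 67, 69, 65, 5, 9, 22, 30]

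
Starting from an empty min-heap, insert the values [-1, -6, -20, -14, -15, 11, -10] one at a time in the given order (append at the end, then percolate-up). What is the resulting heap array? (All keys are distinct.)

[-20, -15, -10, -1, -14, 11, -6]

Insert -1:
  append -1 at index 0 → [-1] (no swap needed)
Insert -6:
  append -6 at index 1 → [-1, -6]
  -6 < parent -1 at index 0, swap → [-6, -1]
Insert -20:
  append -20 at index 2 → [-6, -1, -20]
  -20 < parent -6 at index 0, swap → [-20, -1, -6]
Insert -14:
  append -14 at index 3 → [-20, -1, -6, -14]
  -14 < parent -1 at index 1, swap → [-20, -14, -6, -1]
Insert -15:
  append -15 at index 4 → [-20, -14, -6, -1, -15]
  -15 < parent -14 at index 1, swap → [-20, -15, -6, -1, -14]
Insert 11:
  append 11 at index 5 → [-20, -15, -6, -1, -14, 11] (no swap needed)
Insert -10:
  append -10 at index 6 → [-20, -15, -6, -1, -14, 11, -10]
  -10 < parent -6 at index 2, swap → [-20, -15, -10, -1, -14, 11, -6]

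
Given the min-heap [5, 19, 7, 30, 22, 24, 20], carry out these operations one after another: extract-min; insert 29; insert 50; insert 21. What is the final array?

extract-min → returns 5:
  remove root 5; move last element 20 to root → [20, 19, 7, 30, 22, 24]
  20 vs smaller child 7 at index 2, swap → [7, 19, 20, 30, 22, 24]
insert 29:
  append 29 at index 6 → [7, 19, 20, 30, 22, 24, 29] (no swap needed)
insert 50:
  append 50 at index 7 → [7, 19, 20, 30, 22, 24, 29, 50] (no swap needed)
insert 21:
  append 21 at index 8 → [7, 19, 20, 30, 22, 24, 29, 50, 21]
  21 < parent 30 at index 3, swap → [7, 19, 20, 21, 22, 24, 29, 50, 30]

[7, 19, 20, 21, 22, 24, 29, 50, 30]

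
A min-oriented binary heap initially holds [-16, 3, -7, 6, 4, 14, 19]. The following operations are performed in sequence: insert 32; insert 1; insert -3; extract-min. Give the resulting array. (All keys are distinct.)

[-7, -3, 4, 3, 1, 14, 19, 32, 6]

insert 32:
  append 32 at index 7 → [-16, 3, -7, 6, 4, 14, 19, 32] (no swap needed)
insert 1:
  append 1 at index 8 → [-16, 3, -7, 6, 4, 14, 19, 32, 1]
  1 < parent 6 at index 3, swap → [-16, 3, -7, 1, 4, 14, 19, 32, 6]
  1 < parent 3 at index 1, swap → [-16, 1, -7, 3, 4, 14, 19, 32, 6]
insert -3:
  append -3 at index 9 → [-16, 1, -7, 3, 4, 14, 19, 32, 6, -3]
  -3 < parent 4 at index 4, swap → [-16, 1, -7, 3, -3, 14, 19, 32, 6, 4]
  -3 < parent 1 at index 1, swap → [-16, -3, -7, 3, 1, 14, 19, 32, 6, 4]
extract-min → returns -16:
  remove root -16; move last element 4 to root → [4, -3, -7, 3, 1, 14, 19, 32, 6]
  4 vs smaller child -7 at index 2, swap → [-7, -3, 4, 3, 1, 14, 19, 32, 6]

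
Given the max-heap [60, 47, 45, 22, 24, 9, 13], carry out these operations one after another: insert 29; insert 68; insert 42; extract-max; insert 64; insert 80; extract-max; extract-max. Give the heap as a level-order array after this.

[60, 47, 45, 29, 42, 9, 13, 22, 24]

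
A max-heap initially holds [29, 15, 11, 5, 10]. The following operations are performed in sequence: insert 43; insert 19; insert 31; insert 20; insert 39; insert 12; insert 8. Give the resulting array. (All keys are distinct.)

[43, 39, 29, 20, 31, 11, 19, 5, 15, 10, 12, 8]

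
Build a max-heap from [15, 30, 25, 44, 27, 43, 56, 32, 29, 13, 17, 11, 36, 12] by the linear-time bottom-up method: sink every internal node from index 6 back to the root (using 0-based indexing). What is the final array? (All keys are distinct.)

[56, 44, 43, 32, 27, 36, 25, 30, 29, 13, 17, 11, 15, 12]

sift down from index 6: already satisfies heap property
sift down from index 5: already satisfies heap property
sift down from index 4: already satisfies heap property
sift down from index 3: already satisfies heap property
sift down from index 2:
  25 vs larger child 56 at index 6, swap → [15, 30, 56, 44, 27, 43, 25, 32, 29, 13, 17, 11, 36, 12]
sift down from index 1:
  30 vs larger child 44 at index 3, swap → [15, 44, 56, 30, 27, 43, 25, 32, 29, 13, 17, 11, 36, 12]
  30 vs larger child 32 at index 7, swap → [15, 44, 56, 32, 27, 43, 25, 30, 29, 13, 17, 11, 36, 12]
sift down from index 0:
  15 vs larger child 56 at index 2, swap → [56, 44, 15, 32, 27, 43, 25, 30, 29, 13, 17, 11, 36, 12]
  15 vs larger child 43 at index 5, swap → [56, 44, 43, 32, 27, 15, 25, 30, 29, 13, 17, 11, 36, 12]
  15 vs larger child 36 at index 12, swap → [56, 44, 43, 32, 27, 36, 25, 30, 29, 13, 17, 11, 15, 12]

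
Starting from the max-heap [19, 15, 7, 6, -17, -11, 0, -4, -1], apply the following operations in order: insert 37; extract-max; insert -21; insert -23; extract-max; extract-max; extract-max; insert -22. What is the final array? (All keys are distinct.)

[6, -1, 0, -4, -17, -11, -21, -23, -22]

insert 37:
  append 37 at index 9 → [19, 15, 7, 6, -17, -11, 0, -4, -1, 37]
  37 > parent -17 at index 4, swap → [19, 15, 7, 6, 37, -11, 0, -4, -1, -17]
  37 > parent 15 at index 1, swap → [19, 37, 7, 6, 15, -11, 0, -4, -1, -17]
  37 > parent 19 at index 0, swap → [37, 19, 7, 6, 15, -11, 0, -4, -1, -17]
extract-max → returns 37:
  remove root 37; move last element -17 to root → [-17, 19, 7, 6, 15, -11, 0, -4, -1]
  -17 vs larger child 19 at index 1, swap → [19, -17, 7, 6, 15, -11, 0, -4, -1]
  -17 vs larger child 15 at index 4, swap → [19, 15, 7, 6, -17, -11, 0, -4, -1]
insert -21:
  append -21 at index 9 → [19, 15, 7, 6, -17, -11, 0, -4, -1, -21] (no swap needed)
insert -23:
  append -23 at index 10 → [19, 15, 7, 6, -17, -11, 0, -4, -1, -21, -23] (no swap needed)
extract-max → returns 19:
  remove root 19; move last element -23 to root → [-23, 15, 7, 6, -17, -11, 0, -4, -1, -21]
  -23 vs larger child 15 at index 1, swap → [15, -23, 7, 6, -17, -11, 0, -4, -1, -21]
  -23 vs larger child 6 at index 3, swap → [15, 6, 7, -23, -17, -11, 0, -4, -1, -21]
  -23 vs larger child -1 at index 8, swap → [15, 6, 7, -1, -17, -11, 0, -4, -23, -21]
extract-max → returns 15:
  remove root 15; move last element -21 to root → [-21, 6, 7, -1, -17, -11, 0, -4, -23]
  -21 vs larger child 7 at index 2, swap → [7, 6, -21, -1, -17, -11, 0, -4, -23]
  -21 vs larger child 0 at index 6, swap → [7, 6, 0, -1, -17, -11, -21, -4, -23]
extract-max → returns 7:
  remove root 7; move last element -23 to root → [-23, 6, 0, -1, -17, -11, -21, -4]
  -23 vs larger child 6 at index 1, swap → [6, -23, 0, -1, -17, -11, -21, -4]
  -23 vs larger child -1 at index 3, swap → [6, -1, 0, -23, -17, -11, -21, -4]
  -23 vs only child -4 at index 7, swap → [6, -1, 0, -4, -17, -11, -21, -23]
insert -22:
  append -22 at index 8 → [6, -1, 0, -4, -17, -11, -21, -23, -22] (no swap needed)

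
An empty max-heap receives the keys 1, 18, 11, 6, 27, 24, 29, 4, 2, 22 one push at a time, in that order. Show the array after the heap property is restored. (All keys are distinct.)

Insert 1:
  append 1 at index 0 → [1] (no swap needed)
Insert 18:
  append 18 at index 1 → [1, 18]
  18 > parent 1 at index 0, swap → [18, 1]
Insert 11:
  append 11 at index 2 → [18, 1, 11] (no swap needed)
Insert 6:
  append 6 at index 3 → [18, 1, 11, 6]
  6 > parent 1 at index 1, swap → [18, 6, 11, 1]
Insert 27:
  append 27 at index 4 → [18, 6, 11, 1, 27]
  27 > parent 6 at index 1, swap → [18, 27, 11, 1, 6]
  27 > parent 18 at index 0, swap → [27, 18, 11, 1, 6]
Insert 24:
  append 24 at index 5 → [27, 18, 11, 1, 6, 24]
  24 > parent 11 at index 2, swap → [27, 18, 24, 1, 6, 11]
Insert 29:
  append 29 at index 6 → [27, 18, 24, 1, 6, 11, 29]
  29 > parent 24 at index 2, swap → [27, 18, 29, 1, 6, 11, 24]
  29 > parent 27 at index 0, swap → [29, 18, 27, 1, 6, 11, 24]
Insert 4:
  append 4 at index 7 → [29, 18, 27, 1, 6, 11, 24, 4]
  4 > parent 1 at index 3, swap → [29, 18, 27, 4, 6, 11, 24, 1]
Insert 2:
  append 2 at index 8 → [29, 18, 27, 4, 6, 11, 24, 1, 2] (no swap needed)
Insert 22:
  append 22 at index 9 → [29, 18, 27, 4, 6, 11, 24, 1, 2, 22]
  22 > parent 6 at index 4, swap → [29, 18, 27, 4, 22, 11, 24, 1, 2, 6]
  22 > parent 18 at index 1, swap → [29, 22, 27, 4, 18, 11, 24, 1, 2, 6]

[29, 22, 27, 4, 18, 11, 24, 1, 2, 6]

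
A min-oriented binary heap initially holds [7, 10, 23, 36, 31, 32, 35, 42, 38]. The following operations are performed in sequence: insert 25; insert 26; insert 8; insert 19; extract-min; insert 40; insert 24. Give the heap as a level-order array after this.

[8, 10, 19, 36, 25, 23, 24, 42, 38, 31, 26, 32, 40, 35]

insert 25:
  append 25 at index 9 → [7, 10, 23, 36, 31, 32, 35, 42, 38, 25]
  25 < parent 31 at index 4, swap → [7, 10, 23, 36, 25, 32, 35, 42, 38, 31]
insert 26:
  append 26 at index 10 → [7, 10, 23, 36, 25, 32, 35, 42, 38, 31, 26] (no swap needed)
insert 8:
  append 8 at index 11 → [7, 10, 23, 36, 25, 32, 35, 42, 38, 31, 26, 8]
  8 < parent 32 at index 5, swap → [7, 10, 23, 36, 25, 8, 35, 42, 38, 31, 26, 32]
  8 < parent 23 at index 2, swap → [7, 10, 8, 36, 25, 23, 35, 42, 38, 31, 26, 32]
insert 19:
  append 19 at index 12 → [7, 10, 8, 36, 25, 23, 35, 42, 38, 31, 26, 32, 19]
  19 < parent 23 at index 5, swap → [7, 10, 8, 36, 25, 19, 35, 42, 38, 31, 26, 32, 23]
extract-min → returns 7:
  remove root 7; move last element 23 to root → [23, 10, 8, 36, 25, 19, 35, 42, 38, 31, 26, 32]
  23 vs smaller child 8 at index 2, swap → [8, 10, 23, 36, 25, 19, 35, 42, 38, 31, 26, 32]
  23 vs smaller child 19 at index 5, swap → [8, 10, 19, 36, 25, 23, 35, 42, 38, 31, 26, 32]
insert 40:
  append 40 at index 12 → [8, 10, 19, 36, 25, 23, 35, 42, 38, 31, 26, 32, 40] (no swap needed)
insert 24:
  append 24 at index 13 → [8, 10, 19, 36, 25, 23, 35, 42, 38, 31, 26, 32, 40, 24]
  24 < parent 35 at index 6, swap → [8, 10, 19, 36, 25, 23, 24, 42, 38, 31, 26, 32, 40, 35]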